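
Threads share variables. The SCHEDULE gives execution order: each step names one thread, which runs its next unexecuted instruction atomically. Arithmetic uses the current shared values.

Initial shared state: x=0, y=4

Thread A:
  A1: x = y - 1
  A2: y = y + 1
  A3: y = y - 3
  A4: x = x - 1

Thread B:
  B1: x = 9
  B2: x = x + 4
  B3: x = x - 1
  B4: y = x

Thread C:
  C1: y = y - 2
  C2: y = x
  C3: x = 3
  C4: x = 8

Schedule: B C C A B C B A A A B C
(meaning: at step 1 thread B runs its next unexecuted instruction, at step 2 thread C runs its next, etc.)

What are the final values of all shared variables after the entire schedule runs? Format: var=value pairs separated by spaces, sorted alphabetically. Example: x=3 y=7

Step 1: thread B executes B1 (x = 9). Shared: x=9 y=4. PCs: A@0 B@1 C@0
Step 2: thread C executes C1 (y = y - 2). Shared: x=9 y=2. PCs: A@0 B@1 C@1
Step 3: thread C executes C2 (y = x). Shared: x=9 y=9. PCs: A@0 B@1 C@2
Step 4: thread A executes A1 (x = y - 1). Shared: x=8 y=9. PCs: A@1 B@1 C@2
Step 5: thread B executes B2 (x = x + 4). Shared: x=12 y=9. PCs: A@1 B@2 C@2
Step 6: thread C executes C3 (x = 3). Shared: x=3 y=9. PCs: A@1 B@2 C@3
Step 7: thread B executes B3 (x = x - 1). Shared: x=2 y=9. PCs: A@1 B@3 C@3
Step 8: thread A executes A2 (y = y + 1). Shared: x=2 y=10. PCs: A@2 B@3 C@3
Step 9: thread A executes A3 (y = y - 3). Shared: x=2 y=7. PCs: A@3 B@3 C@3
Step 10: thread A executes A4 (x = x - 1). Shared: x=1 y=7. PCs: A@4 B@3 C@3
Step 11: thread B executes B4 (y = x). Shared: x=1 y=1. PCs: A@4 B@4 C@3
Step 12: thread C executes C4 (x = 8). Shared: x=8 y=1. PCs: A@4 B@4 C@4

Answer: x=8 y=1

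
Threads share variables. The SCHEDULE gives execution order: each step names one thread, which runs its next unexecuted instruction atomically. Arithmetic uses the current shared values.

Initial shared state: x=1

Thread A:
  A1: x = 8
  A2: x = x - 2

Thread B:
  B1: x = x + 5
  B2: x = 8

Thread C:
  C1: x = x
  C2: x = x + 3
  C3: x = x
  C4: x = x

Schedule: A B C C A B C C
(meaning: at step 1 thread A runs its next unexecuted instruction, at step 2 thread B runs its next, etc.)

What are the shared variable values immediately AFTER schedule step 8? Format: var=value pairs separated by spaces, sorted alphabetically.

Answer: x=8

Derivation:
Step 1: thread A executes A1 (x = 8). Shared: x=8. PCs: A@1 B@0 C@0
Step 2: thread B executes B1 (x = x + 5). Shared: x=13. PCs: A@1 B@1 C@0
Step 3: thread C executes C1 (x = x). Shared: x=13. PCs: A@1 B@1 C@1
Step 4: thread C executes C2 (x = x + 3). Shared: x=16. PCs: A@1 B@1 C@2
Step 5: thread A executes A2 (x = x - 2). Shared: x=14. PCs: A@2 B@1 C@2
Step 6: thread B executes B2 (x = 8). Shared: x=8. PCs: A@2 B@2 C@2
Step 7: thread C executes C3 (x = x). Shared: x=8. PCs: A@2 B@2 C@3
Step 8: thread C executes C4 (x = x). Shared: x=8. PCs: A@2 B@2 C@4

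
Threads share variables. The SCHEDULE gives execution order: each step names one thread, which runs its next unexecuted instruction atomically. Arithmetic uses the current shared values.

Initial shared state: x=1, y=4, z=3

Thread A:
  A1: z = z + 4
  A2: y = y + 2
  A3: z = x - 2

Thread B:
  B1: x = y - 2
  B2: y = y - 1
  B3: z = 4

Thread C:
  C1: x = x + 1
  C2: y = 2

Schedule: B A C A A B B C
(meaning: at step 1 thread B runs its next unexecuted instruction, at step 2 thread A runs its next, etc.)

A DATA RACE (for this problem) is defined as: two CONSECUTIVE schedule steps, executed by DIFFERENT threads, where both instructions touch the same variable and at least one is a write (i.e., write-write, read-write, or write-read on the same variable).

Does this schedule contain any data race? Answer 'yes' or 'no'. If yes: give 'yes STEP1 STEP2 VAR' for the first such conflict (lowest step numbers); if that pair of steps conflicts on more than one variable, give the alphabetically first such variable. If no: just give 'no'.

Steps 1,2: B(r=y,w=x) vs A(r=z,w=z). No conflict.
Steps 2,3: A(r=z,w=z) vs C(r=x,w=x). No conflict.
Steps 3,4: C(r=x,w=x) vs A(r=y,w=y). No conflict.
Steps 4,5: same thread (A). No race.
Steps 5,6: A(r=x,w=z) vs B(r=y,w=y). No conflict.
Steps 6,7: same thread (B). No race.
Steps 7,8: B(r=-,w=z) vs C(r=-,w=y). No conflict.

Answer: no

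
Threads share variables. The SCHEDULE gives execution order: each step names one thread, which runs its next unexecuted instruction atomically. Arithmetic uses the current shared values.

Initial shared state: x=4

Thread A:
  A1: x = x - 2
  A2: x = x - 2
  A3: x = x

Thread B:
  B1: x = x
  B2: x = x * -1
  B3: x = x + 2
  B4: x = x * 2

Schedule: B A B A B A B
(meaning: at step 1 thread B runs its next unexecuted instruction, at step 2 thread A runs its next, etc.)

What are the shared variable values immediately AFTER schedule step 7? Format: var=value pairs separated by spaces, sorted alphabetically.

Step 1: thread B executes B1 (x = x). Shared: x=4. PCs: A@0 B@1
Step 2: thread A executes A1 (x = x - 2). Shared: x=2. PCs: A@1 B@1
Step 3: thread B executes B2 (x = x * -1). Shared: x=-2. PCs: A@1 B@2
Step 4: thread A executes A2 (x = x - 2). Shared: x=-4. PCs: A@2 B@2
Step 5: thread B executes B3 (x = x + 2). Shared: x=-2. PCs: A@2 B@3
Step 6: thread A executes A3 (x = x). Shared: x=-2. PCs: A@3 B@3
Step 7: thread B executes B4 (x = x * 2). Shared: x=-4. PCs: A@3 B@4

Answer: x=-4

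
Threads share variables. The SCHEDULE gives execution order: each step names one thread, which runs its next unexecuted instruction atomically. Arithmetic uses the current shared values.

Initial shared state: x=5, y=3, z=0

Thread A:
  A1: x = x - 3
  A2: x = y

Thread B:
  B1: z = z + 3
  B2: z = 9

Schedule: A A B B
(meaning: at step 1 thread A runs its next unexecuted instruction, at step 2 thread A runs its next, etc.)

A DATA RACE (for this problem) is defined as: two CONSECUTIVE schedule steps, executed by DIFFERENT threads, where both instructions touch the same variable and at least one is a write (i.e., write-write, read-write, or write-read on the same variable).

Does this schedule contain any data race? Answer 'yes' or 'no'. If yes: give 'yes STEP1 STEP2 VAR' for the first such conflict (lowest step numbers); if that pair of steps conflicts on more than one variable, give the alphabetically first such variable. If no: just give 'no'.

Steps 1,2: same thread (A). No race.
Steps 2,3: A(r=y,w=x) vs B(r=z,w=z). No conflict.
Steps 3,4: same thread (B). No race.

Answer: no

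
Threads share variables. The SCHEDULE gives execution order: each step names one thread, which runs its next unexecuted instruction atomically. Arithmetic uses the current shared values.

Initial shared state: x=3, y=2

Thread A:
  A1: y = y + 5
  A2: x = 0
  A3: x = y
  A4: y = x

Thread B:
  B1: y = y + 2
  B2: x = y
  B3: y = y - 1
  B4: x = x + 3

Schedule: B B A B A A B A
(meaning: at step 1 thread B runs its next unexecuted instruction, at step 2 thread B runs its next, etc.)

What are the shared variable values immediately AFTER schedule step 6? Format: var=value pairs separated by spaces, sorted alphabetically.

Answer: x=8 y=8

Derivation:
Step 1: thread B executes B1 (y = y + 2). Shared: x=3 y=4. PCs: A@0 B@1
Step 2: thread B executes B2 (x = y). Shared: x=4 y=4. PCs: A@0 B@2
Step 3: thread A executes A1 (y = y + 5). Shared: x=4 y=9. PCs: A@1 B@2
Step 4: thread B executes B3 (y = y - 1). Shared: x=4 y=8. PCs: A@1 B@3
Step 5: thread A executes A2 (x = 0). Shared: x=0 y=8. PCs: A@2 B@3
Step 6: thread A executes A3 (x = y). Shared: x=8 y=8. PCs: A@3 B@3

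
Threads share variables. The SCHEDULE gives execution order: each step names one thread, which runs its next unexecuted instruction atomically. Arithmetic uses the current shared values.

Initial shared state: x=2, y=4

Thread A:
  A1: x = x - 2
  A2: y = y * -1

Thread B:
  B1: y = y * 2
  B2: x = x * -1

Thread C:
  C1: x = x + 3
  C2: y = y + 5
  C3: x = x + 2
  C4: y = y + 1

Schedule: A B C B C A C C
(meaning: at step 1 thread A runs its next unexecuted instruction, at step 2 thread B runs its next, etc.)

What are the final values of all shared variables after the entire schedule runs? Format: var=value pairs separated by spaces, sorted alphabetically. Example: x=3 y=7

Step 1: thread A executes A1 (x = x - 2). Shared: x=0 y=4. PCs: A@1 B@0 C@0
Step 2: thread B executes B1 (y = y * 2). Shared: x=0 y=8. PCs: A@1 B@1 C@0
Step 3: thread C executes C1 (x = x + 3). Shared: x=3 y=8. PCs: A@1 B@1 C@1
Step 4: thread B executes B2 (x = x * -1). Shared: x=-3 y=8. PCs: A@1 B@2 C@1
Step 5: thread C executes C2 (y = y + 5). Shared: x=-3 y=13. PCs: A@1 B@2 C@2
Step 6: thread A executes A2 (y = y * -1). Shared: x=-3 y=-13. PCs: A@2 B@2 C@2
Step 7: thread C executes C3 (x = x + 2). Shared: x=-1 y=-13. PCs: A@2 B@2 C@3
Step 8: thread C executes C4 (y = y + 1). Shared: x=-1 y=-12. PCs: A@2 B@2 C@4

Answer: x=-1 y=-12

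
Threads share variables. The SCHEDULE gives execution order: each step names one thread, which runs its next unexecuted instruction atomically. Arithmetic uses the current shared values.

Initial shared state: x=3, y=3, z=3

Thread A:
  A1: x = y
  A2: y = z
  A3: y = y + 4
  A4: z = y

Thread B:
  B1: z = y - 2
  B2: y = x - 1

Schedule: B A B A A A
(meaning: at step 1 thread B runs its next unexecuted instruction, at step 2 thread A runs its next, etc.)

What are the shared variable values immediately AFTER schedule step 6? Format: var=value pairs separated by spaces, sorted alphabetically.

Answer: x=3 y=5 z=5

Derivation:
Step 1: thread B executes B1 (z = y - 2). Shared: x=3 y=3 z=1. PCs: A@0 B@1
Step 2: thread A executes A1 (x = y). Shared: x=3 y=3 z=1. PCs: A@1 B@1
Step 3: thread B executes B2 (y = x - 1). Shared: x=3 y=2 z=1. PCs: A@1 B@2
Step 4: thread A executes A2 (y = z). Shared: x=3 y=1 z=1. PCs: A@2 B@2
Step 5: thread A executes A3 (y = y + 4). Shared: x=3 y=5 z=1. PCs: A@3 B@2
Step 6: thread A executes A4 (z = y). Shared: x=3 y=5 z=5. PCs: A@4 B@2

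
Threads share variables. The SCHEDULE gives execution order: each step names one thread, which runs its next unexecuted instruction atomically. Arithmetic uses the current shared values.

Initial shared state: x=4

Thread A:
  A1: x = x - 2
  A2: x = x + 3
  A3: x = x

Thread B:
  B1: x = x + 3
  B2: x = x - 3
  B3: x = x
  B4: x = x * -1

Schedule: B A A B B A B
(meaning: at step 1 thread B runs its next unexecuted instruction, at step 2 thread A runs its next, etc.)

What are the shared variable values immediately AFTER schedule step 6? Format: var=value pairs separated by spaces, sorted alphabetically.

Answer: x=5

Derivation:
Step 1: thread B executes B1 (x = x + 3). Shared: x=7. PCs: A@0 B@1
Step 2: thread A executes A1 (x = x - 2). Shared: x=5. PCs: A@1 B@1
Step 3: thread A executes A2 (x = x + 3). Shared: x=8. PCs: A@2 B@1
Step 4: thread B executes B2 (x = x - 3). Shared: x=5. PCs: A@2 B@2
Step 5: thread B executes B3 (x = x). Shared: x=5. PCs: A@2 B@3
Step 6: thread A executes A3 (x = x). Shared: x=5. PCs: A@3 B@3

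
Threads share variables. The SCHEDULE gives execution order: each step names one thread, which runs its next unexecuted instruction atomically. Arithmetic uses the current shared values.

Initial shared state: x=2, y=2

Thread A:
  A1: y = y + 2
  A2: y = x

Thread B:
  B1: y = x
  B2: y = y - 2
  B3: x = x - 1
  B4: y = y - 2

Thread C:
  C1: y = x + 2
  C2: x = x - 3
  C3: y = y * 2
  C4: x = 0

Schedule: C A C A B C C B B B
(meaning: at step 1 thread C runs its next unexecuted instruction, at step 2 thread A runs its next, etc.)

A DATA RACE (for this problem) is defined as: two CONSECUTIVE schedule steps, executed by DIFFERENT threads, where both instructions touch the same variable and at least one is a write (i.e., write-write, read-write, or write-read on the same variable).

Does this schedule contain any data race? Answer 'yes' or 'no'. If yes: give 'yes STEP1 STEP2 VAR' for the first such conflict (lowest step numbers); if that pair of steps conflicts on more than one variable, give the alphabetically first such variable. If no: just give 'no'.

Steps 1,2: C(y = x + 2) vs A(y = y + 2). RACE on y (W-W).
Steps 2,3: A(r=y,w=y) vs C(r=x,w=x). No conflict.
Steps 3,4: C(x = x - 3) vs A(y = x). RACE on x (W-R).
Steps 4,5: A(y = x) vs B(y = x). RACE on y (W-W).
Steps 5,6: B(y = x) vs C(y = y * 2). RACE on y (W-W).
Steps 6,7: same thread (C). No race.
Steps 7,8: C(r=-,w=x) vs B(r=y,w=y). No conflict.
Steps 8,9: same thread (B). No race.
Steps 9,10: same thread (B). No race.
First conflict at steps 1,2.

Answer: yes 1 2 y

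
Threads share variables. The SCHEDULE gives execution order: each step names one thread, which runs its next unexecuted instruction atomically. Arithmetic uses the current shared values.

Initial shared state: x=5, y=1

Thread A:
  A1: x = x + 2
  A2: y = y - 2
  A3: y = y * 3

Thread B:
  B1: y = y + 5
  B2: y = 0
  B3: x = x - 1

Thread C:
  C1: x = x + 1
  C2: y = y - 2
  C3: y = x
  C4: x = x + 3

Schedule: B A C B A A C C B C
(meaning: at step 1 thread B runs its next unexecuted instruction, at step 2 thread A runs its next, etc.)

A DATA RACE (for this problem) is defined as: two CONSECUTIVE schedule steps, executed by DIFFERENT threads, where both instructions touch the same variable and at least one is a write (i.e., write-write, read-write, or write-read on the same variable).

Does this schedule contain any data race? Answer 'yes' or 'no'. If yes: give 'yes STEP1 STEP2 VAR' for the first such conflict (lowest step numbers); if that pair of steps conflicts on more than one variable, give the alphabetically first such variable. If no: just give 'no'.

Answer: yes 2 3 x

Derivation:
Steps 1,2: B(r=y,w=y) vs A(r=x,w=x). No conflict.
Steps 2,3: A(x = x + 2) vs C(x = x + 1). RACE on x (W-W).
Steps 3,4: C(r=x,w=x) vs B(r=-,w=y). No conflict.
Steps 4,5: B(y = 0) vs A(y = y - 2). RACE on y (W-W).
Steps 5,6: same thread (A). No race.
Steps 6,7: A(y = y * 3) vs C(y = y - 2). RACE on y (W-W).
Steps 7,8: same thread (C). No race.
Steps 8,9: C(y = x) vs B(x = x - 1). RACE on x (R-W).
Steps 9,10: B(x = x - 1) vs C(x = x + 3). RACE on x (W-W).
First conflict at steps 2,3.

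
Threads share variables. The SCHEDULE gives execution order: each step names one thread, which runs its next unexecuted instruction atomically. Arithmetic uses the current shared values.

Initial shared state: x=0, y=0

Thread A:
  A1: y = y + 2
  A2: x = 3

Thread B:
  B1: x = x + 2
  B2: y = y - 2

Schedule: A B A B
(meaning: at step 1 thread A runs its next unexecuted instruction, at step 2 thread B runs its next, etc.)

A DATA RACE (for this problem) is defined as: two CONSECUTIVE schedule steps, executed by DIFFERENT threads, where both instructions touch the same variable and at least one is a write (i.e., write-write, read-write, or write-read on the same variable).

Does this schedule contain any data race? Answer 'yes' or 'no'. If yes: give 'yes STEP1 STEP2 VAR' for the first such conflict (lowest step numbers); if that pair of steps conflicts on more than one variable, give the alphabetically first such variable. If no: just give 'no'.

Answer: yes 2 3 x

Derivation:
Steps 1,2: A(r=y,w=y) vs B(r=x,w=x). No conflict.
Steps 2,3: B(x = x + 2) vs A(x = 3). RACE on x (W-W).
Steps 3,4: A(r=-,w=x) vs B(r=y,w=y). No conflict.
First conflict at steps 2,3.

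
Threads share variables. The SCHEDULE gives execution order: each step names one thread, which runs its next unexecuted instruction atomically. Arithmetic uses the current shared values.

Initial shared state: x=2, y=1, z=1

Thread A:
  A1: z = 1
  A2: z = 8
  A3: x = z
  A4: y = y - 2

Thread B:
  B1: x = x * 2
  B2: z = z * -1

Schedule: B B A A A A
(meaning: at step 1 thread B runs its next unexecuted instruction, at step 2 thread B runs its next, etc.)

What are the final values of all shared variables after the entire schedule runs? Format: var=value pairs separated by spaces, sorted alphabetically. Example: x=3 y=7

Answer: x=8 y=-1 z=8

Derivation:
Step 1: thread B executes B1 (x = x * 2). Shared: x=4 y=1 z=1. PCs: A@0 B@1
Step 2: thread B executes B2 (z = z * -1). Shared: x=4 y=1 z=-1. PCs: A@0 B@2
Step 3: thread A executes A1 (z = 1). Shared: x=4 y=1 z=1. PCs: A@1 B@2
Step 4: thread A executes A2 (z = 8). Shared: x=4 y=1 z=8. PCs: A@2 B@2
Step 5: thread A executes A3 (x = z). Shared: x=8 y=1 z=8. PCs: A@3 B@2
Step 6: thread A executes A4 (y = y - 2). Shared: x=8 y=-1 z=8. PCs: A@4 B@2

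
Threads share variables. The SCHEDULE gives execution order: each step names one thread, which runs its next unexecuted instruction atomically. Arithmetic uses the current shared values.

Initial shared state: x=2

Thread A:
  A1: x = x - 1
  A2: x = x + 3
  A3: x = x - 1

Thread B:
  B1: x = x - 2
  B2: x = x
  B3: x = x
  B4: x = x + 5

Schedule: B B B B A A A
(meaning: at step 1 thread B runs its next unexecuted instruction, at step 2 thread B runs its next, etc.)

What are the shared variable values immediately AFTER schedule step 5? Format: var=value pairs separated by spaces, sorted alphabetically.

Answer: x=4

Derivation:
Step 1: thread B executes B1 (x = x - 2). Shared: x=0. PCs: A@0 B@1
Step 2: thread B executes B2 (x = x). Shared: x=0. PCs: A@0 B@2
Step 3: thread B executes B3 (x = x). Shared: x=0. PCs: A@0 B@3
Step 4: thread B executes B4 (x = x + 5). Shared: x=5. PCs: A@0 B@4
Step 5: thread A executes A1 (x = x - 1). Shared: x=4. PCs: A@1 B@4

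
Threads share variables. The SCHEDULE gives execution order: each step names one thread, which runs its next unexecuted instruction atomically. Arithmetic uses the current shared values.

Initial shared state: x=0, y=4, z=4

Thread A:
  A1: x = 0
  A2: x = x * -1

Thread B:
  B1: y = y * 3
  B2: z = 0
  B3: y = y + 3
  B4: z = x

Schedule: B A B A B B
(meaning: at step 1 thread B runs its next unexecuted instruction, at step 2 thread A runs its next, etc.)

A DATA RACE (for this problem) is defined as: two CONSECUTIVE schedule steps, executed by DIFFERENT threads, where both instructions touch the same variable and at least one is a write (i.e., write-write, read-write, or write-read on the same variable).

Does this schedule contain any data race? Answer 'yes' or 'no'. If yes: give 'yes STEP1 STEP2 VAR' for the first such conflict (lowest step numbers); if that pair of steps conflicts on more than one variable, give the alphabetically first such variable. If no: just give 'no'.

Answer: no

Derivation:
Steps 1,2: B(r=y,w=y) vs A(r=-,w=x). No conflict.
Steps 2,3: A(r=-,w=x) vs B(r=-,w=z). No conflict.
Steps 3,4: B(r=-,w=z) vs A(r=x,w=x). No conflict.
Steps 4,5: A(r=x,w=x) vs B(r=y,w=y). No conflict.
Steps 5,6: same thread (B). No race.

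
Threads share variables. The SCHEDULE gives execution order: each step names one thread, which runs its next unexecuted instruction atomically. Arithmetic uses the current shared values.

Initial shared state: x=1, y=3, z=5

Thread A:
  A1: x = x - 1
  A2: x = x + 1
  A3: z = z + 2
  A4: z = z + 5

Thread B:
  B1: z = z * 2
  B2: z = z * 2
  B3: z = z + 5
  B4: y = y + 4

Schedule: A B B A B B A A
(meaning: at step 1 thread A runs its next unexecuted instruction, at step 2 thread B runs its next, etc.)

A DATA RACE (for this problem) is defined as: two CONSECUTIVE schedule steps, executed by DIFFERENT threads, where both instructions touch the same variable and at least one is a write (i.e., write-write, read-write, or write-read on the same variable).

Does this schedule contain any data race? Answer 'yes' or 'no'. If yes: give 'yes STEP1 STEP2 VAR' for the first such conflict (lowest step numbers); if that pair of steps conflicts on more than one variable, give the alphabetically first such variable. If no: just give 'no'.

Answer: no

Derivation:
Steps 1,2: A(r=x,w=x) vs B(r=z,w=z). No conflict.
Steps 2,3: same thread (B). No race.
Steps 3,4: B(r=z,w=z) vs A(r=x,w=x). No conflict.
Steps 4,5: A(r=x,w=x) vs B(r=z,w=z). No conflict.
Steps 5,6: same thread (B). No race.
Steps 6,7: B(r=y,w=y) vs A(r=z,w=z). No conflict.
Steps 7,8: same thread (A). No race.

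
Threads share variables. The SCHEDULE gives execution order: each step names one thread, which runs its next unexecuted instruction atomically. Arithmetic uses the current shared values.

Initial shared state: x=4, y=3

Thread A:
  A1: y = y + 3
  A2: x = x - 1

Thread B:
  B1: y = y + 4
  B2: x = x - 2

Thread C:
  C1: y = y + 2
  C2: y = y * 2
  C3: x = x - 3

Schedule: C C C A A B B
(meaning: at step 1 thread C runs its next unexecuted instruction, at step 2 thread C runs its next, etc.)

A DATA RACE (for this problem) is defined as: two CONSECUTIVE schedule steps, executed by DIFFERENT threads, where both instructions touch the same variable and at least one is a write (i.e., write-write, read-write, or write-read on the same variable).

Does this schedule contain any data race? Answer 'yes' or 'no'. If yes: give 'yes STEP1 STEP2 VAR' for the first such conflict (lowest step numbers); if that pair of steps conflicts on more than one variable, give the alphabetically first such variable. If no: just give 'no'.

Steps 1,2: same thread (C). No race.
Steps 2,3: same thread (C). No race.
Steps 3,4: C(r=x,w=x) vs A(r=y,w=y). No conflict.
Steps 4,5: same thread (A). No race.
Steps 5,6: A(r=x,w=x) vs B(r=y,w=y). No conflict.
Steps 6,7: same thread (B). No race.

Answer: no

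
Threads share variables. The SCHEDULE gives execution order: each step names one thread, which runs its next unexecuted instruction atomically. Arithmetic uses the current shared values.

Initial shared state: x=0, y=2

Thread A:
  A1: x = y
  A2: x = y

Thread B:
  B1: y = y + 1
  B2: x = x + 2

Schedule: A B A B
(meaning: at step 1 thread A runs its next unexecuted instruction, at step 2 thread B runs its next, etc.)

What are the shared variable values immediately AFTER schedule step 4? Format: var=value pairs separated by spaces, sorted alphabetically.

Answer: x=5 y=3

Derivation:
Step 1: thread A executes A1 (x = y). Shared: x=2 y=2. PCs: A@1 B@0
Step 2: thread B executes B1 (y = y + 1). Shared: x=2 y=3. PCs: A@1 B@1
Step 3: thread A executes A2 (x = y). Shared: x=3 y=3. PCs: A@2 B@1
Step 4: thread B executes B2 (x = x + 2). Shared: x=5 y=3. PCs: A@2 B@2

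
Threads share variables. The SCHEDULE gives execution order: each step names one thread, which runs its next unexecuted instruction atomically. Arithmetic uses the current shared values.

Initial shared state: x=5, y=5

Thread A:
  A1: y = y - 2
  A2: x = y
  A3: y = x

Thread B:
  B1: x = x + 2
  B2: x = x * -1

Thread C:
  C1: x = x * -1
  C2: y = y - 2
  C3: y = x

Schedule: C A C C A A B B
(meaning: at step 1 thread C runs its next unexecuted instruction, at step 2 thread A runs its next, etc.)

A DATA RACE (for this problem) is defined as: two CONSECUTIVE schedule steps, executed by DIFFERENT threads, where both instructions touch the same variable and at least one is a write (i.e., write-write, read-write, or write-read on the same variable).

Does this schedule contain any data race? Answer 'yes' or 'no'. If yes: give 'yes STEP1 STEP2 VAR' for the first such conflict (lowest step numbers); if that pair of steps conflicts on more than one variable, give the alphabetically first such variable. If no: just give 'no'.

Steps 1,2: C(r=x,w=x) vs A(r=y,w=y). No conflict.
Steps 2,3: A(y = y - 2) vs C(y = y - 2). RACE on y (W-W).
Steps 3,4: same thread (C). No race.
Steps 4,5: C(y = x) vs A(x = y). RACE on x (R-W), y (W-R). Multiple vars; alphabetically first is x.
Steps 5,6: same thread (A). No race.
Steps 6,7: A(y = x) vs B(x = x + 2). RACE on x (R-W).
Steps 7,8: same thread (B). No race.
First conflict at steps 2,3.

Answer: yes 2 3 y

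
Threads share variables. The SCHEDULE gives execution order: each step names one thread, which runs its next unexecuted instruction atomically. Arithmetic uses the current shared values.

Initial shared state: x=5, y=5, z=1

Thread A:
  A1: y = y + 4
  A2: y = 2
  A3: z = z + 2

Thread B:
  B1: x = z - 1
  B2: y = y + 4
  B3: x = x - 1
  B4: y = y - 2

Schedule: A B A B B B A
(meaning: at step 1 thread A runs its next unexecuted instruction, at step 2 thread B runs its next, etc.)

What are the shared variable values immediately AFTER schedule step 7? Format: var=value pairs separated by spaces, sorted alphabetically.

Step 1: thread A executes A1 (y = y + 4). Shared: x=5 y=9 z=1. PCs: A@1 B@0
Step 2: thread B executes B1 (x = z - 1). Shared: x=0 y=9 z=1. PCs: A@1 B@1
Step 3: thread A executes A2 (y = 2). Shared: x=0 y=2 z=1. PCs: A@2 B@1
Step 4: thread B executes B2 (y = y + 4). Shared: x=0 y=6 z=1. PCs: A@2 B@2
Step 5: thread B executes B3 (x = x - 1). Shared: x=-1 y=6 z=1. PCs: A@2 B@3
Step 6: thread B executes B4 (y = y - 2). Shared: x=-1 y=4 z=1. PCs: A@2 B@4
Step 7: thread A executes A3 (z = z + 2). Shared: x=-1 y=4 z=3. PCs: A@3 B@4

Answer: x=-1 y=4 z=3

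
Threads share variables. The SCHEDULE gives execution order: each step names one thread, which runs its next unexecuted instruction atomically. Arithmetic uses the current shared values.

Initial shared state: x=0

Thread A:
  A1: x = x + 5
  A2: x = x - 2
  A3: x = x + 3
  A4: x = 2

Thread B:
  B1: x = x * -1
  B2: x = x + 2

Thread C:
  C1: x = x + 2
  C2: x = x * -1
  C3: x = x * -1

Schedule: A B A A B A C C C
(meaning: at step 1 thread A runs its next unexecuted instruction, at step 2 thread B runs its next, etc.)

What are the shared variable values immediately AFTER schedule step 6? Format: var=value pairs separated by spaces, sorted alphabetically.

Answer: x=2

Derivation:
Step 1: thread A executes A1 (x = x + 5). Shared: x=5. PCs: A@1 B@0 C@0
Step 2: thread B executes B1 (x = x * -1). Shared: x=-5. PCs: A@1 B@1 C@0
Step 3: thread A executes A2 (x = x - 2). Shared: x=-7. PCs: A@2 B@1 C@0
Step 4: thread A executes A3 (x = x + 3). Shared: x=-4. PCs: A@3 B@1 C@0
Step 5: thread B executes B2 (x = x + 2). Shared: x=-2. PCs: A@3 B@2 C@0
Step 6: thread A executes A4 (x = 2). Shared: x=2. PCs: A@4 B@2 C@0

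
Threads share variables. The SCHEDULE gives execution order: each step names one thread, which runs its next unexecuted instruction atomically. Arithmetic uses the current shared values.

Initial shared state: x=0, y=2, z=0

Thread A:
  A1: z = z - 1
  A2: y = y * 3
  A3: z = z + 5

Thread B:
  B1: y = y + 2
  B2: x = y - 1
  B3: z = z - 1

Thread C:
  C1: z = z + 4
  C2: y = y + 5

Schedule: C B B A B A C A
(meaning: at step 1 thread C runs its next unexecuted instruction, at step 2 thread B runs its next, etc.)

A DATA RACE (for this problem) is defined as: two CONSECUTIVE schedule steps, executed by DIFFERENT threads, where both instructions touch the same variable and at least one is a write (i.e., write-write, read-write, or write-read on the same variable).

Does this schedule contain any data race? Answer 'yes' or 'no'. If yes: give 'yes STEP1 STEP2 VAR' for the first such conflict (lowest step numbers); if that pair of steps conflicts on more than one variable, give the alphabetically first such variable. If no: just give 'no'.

Steps 1,2: C(r=z,w=z) vs B(r=y,w=y). No conflict.
Steps 2,3: same thread (B). No race.
Steps 3,4: B(r=y,w=x) vs A(r=z,w=z). No conflict.
Steps 4,5: A(z = z - 1) vs B(z = z - 1). RACE on z (W-W).
Steps 5,6: B(r=z,w=z) vs A(r=y,w=y). No conflict.
Steps 6,7: A(y = y * 3) vs C(y = y + 5). RACE on y (W-W).
Steps 7,8: C(r=y,w=y) vs A(r=z,w=z). No conflict.
First conflict at steps 4,5.

Answer: yes 4 5 z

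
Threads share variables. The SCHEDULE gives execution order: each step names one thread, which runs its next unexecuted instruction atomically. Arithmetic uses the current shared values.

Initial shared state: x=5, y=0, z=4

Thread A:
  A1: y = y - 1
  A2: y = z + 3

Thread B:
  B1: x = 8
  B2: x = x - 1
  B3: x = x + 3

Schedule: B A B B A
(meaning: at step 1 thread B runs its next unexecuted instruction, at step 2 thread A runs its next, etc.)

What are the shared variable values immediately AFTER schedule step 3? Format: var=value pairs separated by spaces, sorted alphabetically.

Step 1: thread B executes B1 (x = 8). Shared: x=8 y=0 z=4. PCs: A@0 B@1
Step 2: thread A executes A1 (y = y - 1). Shared: x=8 y=-1 z=4. PCs: A@1 B@1
Step 3: thread B executes B2 (x = x - 1). Shared: x=7 y=-1 z=4. PCs: A@1 B@2

Answer: x=7 y=-1 z=4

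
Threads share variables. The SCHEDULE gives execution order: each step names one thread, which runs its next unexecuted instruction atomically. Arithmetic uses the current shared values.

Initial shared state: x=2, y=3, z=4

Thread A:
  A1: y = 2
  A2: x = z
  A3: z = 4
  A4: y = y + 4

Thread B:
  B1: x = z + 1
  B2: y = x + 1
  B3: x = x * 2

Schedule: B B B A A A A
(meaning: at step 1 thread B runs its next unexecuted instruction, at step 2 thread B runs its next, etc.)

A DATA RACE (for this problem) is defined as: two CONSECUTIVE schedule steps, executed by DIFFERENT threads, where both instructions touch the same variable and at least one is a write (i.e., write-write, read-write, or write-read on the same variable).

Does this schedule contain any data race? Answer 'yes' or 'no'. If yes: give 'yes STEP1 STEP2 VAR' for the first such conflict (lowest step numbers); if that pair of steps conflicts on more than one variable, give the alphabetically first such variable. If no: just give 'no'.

Steps 1,2: same thread (B). No race.
Steps 2,3: same thread (B). No race.
Steps 3,4: B(r=x,w=x) vs A(r=-,w=y). No conflict.
Steps 4,5: same thread (A). No race.
Steps 5,6: same thread (A). No race.
Steps 6,7: same thread (A). No race.

Answer: no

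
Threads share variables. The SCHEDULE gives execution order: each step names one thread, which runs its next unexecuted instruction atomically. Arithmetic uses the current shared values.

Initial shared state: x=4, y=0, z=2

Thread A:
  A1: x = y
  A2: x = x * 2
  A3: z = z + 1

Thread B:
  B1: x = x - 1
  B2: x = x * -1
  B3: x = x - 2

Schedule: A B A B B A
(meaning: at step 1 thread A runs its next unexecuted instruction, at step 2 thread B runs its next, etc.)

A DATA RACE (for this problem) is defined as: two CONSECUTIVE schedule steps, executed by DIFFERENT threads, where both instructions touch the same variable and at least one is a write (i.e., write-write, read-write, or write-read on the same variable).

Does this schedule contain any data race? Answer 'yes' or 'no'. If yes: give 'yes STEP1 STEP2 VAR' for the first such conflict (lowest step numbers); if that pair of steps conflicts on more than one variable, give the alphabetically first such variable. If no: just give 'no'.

Answer: yes 1 2 x

Derivation:
Steps 1,2: A(x = y) vs B(x = x - 1). RACE on x (W-W).
Steps 2,3: B(x = x - 1) vs A(x = x * 2). RACE on x (W-W).
Steps 3,4: A(x = x * 2) vs B(x = x * -1). RACE on x (W-W).
Steps 4,5: same thread (B). No race.
Steps 5,6: B(r=x,w=x) vs A(r=z,w=z). No conflict.
First conflict at steps 1,2.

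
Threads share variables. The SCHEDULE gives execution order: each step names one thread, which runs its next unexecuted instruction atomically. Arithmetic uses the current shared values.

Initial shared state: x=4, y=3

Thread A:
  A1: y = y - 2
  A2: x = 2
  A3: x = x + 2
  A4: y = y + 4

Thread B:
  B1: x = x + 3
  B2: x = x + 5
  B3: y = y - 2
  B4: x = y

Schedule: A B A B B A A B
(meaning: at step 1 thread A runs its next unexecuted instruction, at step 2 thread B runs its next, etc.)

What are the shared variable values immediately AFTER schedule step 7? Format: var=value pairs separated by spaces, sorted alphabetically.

Answer: x=9 y=3

Derivation:
Step 1: thread A executes A1 (y = y - 2). Shared: x=4 y=1. PCs: A@1 B@0
Step 2: thread B executes B1 (x = x + 3). Shared: x=7 y=1. PCs: A@1 B@1
Step 3: thread A executes A2 (x = 2). Shared: x=2 y=1. PCs: A@2 B@1
Step 4: thread B executes B2 (x = x + 5). Shared: x=7 y=1. PCs: A@2 B@2
Step 5: thread B executes B3 (y = y - 2). Shared: x=7 y=-1. PCs: A@2 B@3
Step 6: thread A executes A3 (x = x + 2). Shared: x=9 y=-1. PCs: A@3 B@3
Step 7: thread A executes A4 (y = y + 4). Shared: x=9 y=3. PCs: A@4 B@3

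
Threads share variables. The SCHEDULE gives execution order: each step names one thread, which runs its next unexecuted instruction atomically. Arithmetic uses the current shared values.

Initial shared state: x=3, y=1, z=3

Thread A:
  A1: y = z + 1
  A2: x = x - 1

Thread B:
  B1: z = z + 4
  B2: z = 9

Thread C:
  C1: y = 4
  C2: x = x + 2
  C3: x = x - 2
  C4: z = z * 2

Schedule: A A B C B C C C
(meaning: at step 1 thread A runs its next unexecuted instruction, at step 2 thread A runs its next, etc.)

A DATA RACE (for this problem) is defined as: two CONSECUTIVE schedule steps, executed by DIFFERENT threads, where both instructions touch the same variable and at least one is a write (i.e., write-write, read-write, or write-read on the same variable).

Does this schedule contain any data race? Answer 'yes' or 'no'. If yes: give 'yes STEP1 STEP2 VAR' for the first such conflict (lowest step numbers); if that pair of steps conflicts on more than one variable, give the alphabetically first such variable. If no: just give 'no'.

Answer: no

Derivation:
Steps 1,2: same thread (A). No race.
Steps 2,3: A(r=x,w=x) vs B(r=z,w=z). No conflict.
Steps 3,4: B(r=z,w=z) vs C(r=-,w=y). No conflict.
Steps 4,5: C(r=-,w=y) vs B(r=-,w=z). No conflict.
Steps 5,6: B(r=-,w=z) vs C(r=x,w=x). No conflict.
Steps 6,7: same thread (C). No race.
Steps 7,8: same thread (C). No race.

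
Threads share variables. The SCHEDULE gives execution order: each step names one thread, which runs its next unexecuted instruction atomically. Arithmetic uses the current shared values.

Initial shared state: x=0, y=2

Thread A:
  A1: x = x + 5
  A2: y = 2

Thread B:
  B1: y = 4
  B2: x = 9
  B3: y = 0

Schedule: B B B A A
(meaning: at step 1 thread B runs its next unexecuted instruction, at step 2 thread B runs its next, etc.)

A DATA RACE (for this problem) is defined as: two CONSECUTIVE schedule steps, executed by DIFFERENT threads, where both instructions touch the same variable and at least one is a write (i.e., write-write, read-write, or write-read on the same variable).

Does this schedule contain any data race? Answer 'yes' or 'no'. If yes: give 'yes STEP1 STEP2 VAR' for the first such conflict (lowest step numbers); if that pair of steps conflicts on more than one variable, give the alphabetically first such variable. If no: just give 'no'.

Steps 1,2: same thread (B). No race.
Steps 2,3: same thread (B). No race.
Steps 3,4: B(r=-,w=y) vs A(r=x,w=x). No conflict.
Steps 4,5: same thread (A). No race.

Answer: no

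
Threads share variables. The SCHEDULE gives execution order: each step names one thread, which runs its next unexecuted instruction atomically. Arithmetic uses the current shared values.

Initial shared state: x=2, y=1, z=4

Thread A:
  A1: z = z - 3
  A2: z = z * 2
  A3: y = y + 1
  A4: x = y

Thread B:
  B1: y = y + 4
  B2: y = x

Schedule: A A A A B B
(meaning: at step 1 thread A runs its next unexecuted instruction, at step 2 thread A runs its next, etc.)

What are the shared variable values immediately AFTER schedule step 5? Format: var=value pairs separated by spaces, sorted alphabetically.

Step 1: thread A executes A1 (z = z - 3). Shared: x=2 y=1 z=1. PCs: A@1 B@0
Step 2: thread A executes A2 (z = z * 2). Shared: x=2 y=1 z=2. PCs: A@2 B@0
Step 3: thread A executes A3 (y = y + 1). Shared: x=2 y=2 z=2. PCs: A@3 B@0
Step 4: thread A executes A4 (x = y). Shared: x=2 y=2 z=2. PCs: A@4 B@0
Step 5: thread B executes B1 (y = y + 4). Shared: x=2 y=6 z=2. PCs: A@4 B@1

Answer: x=2 y=6 z=2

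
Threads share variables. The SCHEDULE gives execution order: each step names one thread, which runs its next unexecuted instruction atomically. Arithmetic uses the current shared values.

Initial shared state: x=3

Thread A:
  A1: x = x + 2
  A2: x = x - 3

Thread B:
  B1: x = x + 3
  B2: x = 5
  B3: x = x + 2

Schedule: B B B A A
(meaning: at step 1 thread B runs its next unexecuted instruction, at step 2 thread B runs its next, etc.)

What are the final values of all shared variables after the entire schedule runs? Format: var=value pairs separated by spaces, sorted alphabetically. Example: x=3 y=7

Step 1: thread B executes B1 (x = x + 3). Shared: x=6. PCs: A@0 B@1
Step 2: thread B executes B2 (x = 5). Shared: x=5. PCs: A@0 B@2
Step 3: thread B executes B3 (x = x + 2). Shared: x=7. PCs: A@0 B@3
Step 4: thread A executes A1 (x = x + 2). Shared: x=9. PCs: A@1 B@3
Step 5: thread A executes A2 (x = x - 3). Shared: x=6. PCs: A@2 B@3

Answer: x=6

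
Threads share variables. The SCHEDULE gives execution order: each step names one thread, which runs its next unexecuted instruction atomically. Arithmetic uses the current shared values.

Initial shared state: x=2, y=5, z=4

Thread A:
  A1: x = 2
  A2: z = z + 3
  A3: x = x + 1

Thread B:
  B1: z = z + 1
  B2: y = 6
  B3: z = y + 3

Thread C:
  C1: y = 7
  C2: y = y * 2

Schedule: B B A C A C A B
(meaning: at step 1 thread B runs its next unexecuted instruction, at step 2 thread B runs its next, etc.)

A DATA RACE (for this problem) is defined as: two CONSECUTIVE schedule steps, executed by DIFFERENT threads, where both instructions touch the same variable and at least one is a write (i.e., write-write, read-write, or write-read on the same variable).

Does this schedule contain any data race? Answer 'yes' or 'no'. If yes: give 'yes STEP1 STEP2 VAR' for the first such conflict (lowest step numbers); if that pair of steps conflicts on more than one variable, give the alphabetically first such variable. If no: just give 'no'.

Steps 1,2: same thread (B). No race.
Steps 2,3: B(r=-,w=y) vs A(r=-,w=x). No conflict.
Steps 3,4: A(r=-,w=x) vs C(r=-,w=y). No conflict.
Steps 4,5: C(r=-,w=y) vs A(r=z,w=z). No conflict.
Steps 5,6: A(r=z,w=z) vs C(r=y,w=y). No conflict.
Steps 6,7: C(r=y,w=y) vs A(r=x,w=x). No conflict.
Steps 7,8: A(r=x,w=x) vs B(r=y,w=z). No conflict.

Answer: no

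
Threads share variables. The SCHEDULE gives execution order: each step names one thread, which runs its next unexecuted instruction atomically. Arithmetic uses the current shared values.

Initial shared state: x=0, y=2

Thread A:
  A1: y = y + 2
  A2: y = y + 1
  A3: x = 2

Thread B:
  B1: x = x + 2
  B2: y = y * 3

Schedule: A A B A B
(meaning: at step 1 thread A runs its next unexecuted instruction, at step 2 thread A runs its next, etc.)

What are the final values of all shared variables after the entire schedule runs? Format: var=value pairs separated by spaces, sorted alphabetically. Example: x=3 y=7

Answer: x=2 y=15

Derivation:
Step 1: thread A executes A1 (y = y + 2). Shared: x=0 y=4. PCs: A@1 B@0
Step 2: thread A executes A2 (y = y + 1). Shared: x=0 y=5. PCs: A@2 B@0
Step 3: thread B executes B1 (x = x + 2). Shared: x=2 y=5. PCs: A@2 B@1
Step 4: thread A executes A3 (x = 2). Shared: x=2 y=5. PCs: A@3 B@1
Step 5: thread B executes B2 (y = y * 3). Shared: x=2 y=15. PCs: A@3 B@2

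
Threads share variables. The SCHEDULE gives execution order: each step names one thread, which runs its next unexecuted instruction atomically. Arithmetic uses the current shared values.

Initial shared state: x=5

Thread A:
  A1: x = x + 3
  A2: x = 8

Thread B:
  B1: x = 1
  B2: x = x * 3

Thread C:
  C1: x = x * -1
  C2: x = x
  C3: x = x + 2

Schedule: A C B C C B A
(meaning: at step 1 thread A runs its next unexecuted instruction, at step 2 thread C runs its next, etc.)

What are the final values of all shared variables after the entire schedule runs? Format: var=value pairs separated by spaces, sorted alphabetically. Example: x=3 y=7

Step 1: thread A executes A1 (x = x + 3). Shared: x=8. PCs: A@1 B@0 C@0
Step 2: thread C executes C1 (x = x * -1). Shared: x=-8. PCs: A@1 B@0 C@1
Step 3: thread B executes B1 (x = 1). Shared: x=1. PCs: A@1 B@1 C@1
Step 4: thread C executes C2 (x = x). Shared: x=1. PCs: A@1 B@1 C@2
Step 5: thread C executes C3 (x = x + 2). Shared: x=3. PCs: A@1 B@1 C@3
Step 6: thread B executes B2 (x = x * 3). Shared: x=9. PCs: A@1 B@2 C@3
Step 7: thread A executes A2 (x = 8). Shared: x=8. PCs: A@2 B@2 C@3

Answer: x=8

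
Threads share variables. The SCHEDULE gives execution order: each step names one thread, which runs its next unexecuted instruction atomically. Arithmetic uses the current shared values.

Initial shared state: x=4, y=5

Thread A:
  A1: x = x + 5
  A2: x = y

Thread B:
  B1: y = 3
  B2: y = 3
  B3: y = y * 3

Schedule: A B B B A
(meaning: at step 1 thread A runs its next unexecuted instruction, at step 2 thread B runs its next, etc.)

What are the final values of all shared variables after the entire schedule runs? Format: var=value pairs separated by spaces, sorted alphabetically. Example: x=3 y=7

Step 1: thread A executes A1 (x = x + 5). Shared: x=9 y=5. PCs: A@1 B@0
Step 2: thread B executes B1 (y = 3). Shared: x=9 y=3. PCs: A@1 B@1
Step 3: thread B executes B2 (y = 3). Shared: x=9 y=3. PCs: A@1 B@2
Step 4: thread B executes B3 (y = y * 3). Shared: x=9 y=9. PCs: A@1 B@3
Step 5: thread A executes A2 (x = y). Shared: x=9 y=9. PCs: A@2 B@3

Answer: x=9 y=9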